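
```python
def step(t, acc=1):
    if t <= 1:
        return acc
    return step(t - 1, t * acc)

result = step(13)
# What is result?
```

Accumulator trace (n, acc): (13, 1) -> (12, 13) -> (11, 156) -> (10, 1716) -> (9, 17160) -> (8, 154440) -> (7, 1235520) -> (6, 8648640) -> (5, 51891840) -> (4, 259459200) -> (3, 1037836800) -> (2, 3113510400) -> (1, 6227020800) -> return 6227020800

Answer: 6227020800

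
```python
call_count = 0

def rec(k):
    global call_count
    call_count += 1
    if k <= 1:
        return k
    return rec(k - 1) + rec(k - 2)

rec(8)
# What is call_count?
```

Calls(k) = 1 + Calls(k-1) + Calls(k-2); Calls(0)=Calls(1)=1. For k=8 this gives 67.

Answer: 67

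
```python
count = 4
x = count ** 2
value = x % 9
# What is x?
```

Trace:
`count = 4` → count = 4
`x = count ** 2` → x = 16
`value = x % 9` → value = 7
So x = 16

Answer: 16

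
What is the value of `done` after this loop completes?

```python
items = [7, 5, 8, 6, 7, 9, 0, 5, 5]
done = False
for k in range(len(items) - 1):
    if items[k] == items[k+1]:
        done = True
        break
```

Check consecutive duplicates in [7, 5, 8, 6, 7, 9, 0, 5, 5]
`done` takes the values: False → True

Answer: True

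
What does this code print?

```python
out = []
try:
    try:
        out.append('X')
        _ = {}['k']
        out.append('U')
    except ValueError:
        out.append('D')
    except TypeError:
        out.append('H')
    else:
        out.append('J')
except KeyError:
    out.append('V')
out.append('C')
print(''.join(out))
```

Execution trace: 'X' (try body) → 'V' (outer except KeyError) → 'C' (after the try/except). Output: XVC

Answer: XVC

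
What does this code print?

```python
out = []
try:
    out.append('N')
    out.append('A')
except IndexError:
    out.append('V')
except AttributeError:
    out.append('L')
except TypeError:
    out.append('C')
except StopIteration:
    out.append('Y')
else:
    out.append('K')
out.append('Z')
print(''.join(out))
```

Execution trace: 'N' (try body) → 'A' (try body, no exception) → 'K' (else) → 'Z' (after the try/except). Output: NAKZ

Answer: NAKZ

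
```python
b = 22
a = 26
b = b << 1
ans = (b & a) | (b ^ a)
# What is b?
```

Trace:
`b = 22` → b = 22
`a = 26` → a = 26
`b = b << 1` → b = 44
`ans = (b & a) | (b ^ a)` → ans = 62
So b = 44

Answer: 44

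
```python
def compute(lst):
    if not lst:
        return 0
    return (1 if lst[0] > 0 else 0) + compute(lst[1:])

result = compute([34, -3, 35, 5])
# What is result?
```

Count of positive elements in [34, -3, 35, 5] = 3

Answer: 3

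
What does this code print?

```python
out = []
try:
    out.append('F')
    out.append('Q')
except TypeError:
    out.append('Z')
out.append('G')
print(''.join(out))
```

Execution trace: 'F' (try body) → 'Q' (try body, no exception) → 'G' (after the try/except). Output: FQG

Answer: FQG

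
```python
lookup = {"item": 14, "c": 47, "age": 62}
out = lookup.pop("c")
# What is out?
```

Trace:
`lookup = {"item": 14, "c": 47, "age": 62}` → lookup = {'item': 14, 'c': 47, 'age': 62}
`out = lookup.pop("c")` → lookup = {'item': 14, 'age': 62}; out = 47
So out = 47

Answer: 47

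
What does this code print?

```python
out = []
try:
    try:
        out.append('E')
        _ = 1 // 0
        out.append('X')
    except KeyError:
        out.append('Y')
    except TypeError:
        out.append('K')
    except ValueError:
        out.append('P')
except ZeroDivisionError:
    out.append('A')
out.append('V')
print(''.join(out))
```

Execution trace: 'E' (inner try body) → 'A' (outer except ZeroDivisionError) → 'V' (after the try/except). Output: EAV

Answer: EAV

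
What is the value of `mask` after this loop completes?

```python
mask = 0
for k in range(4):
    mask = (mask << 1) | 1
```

Build 4 consecutive 1-bits: 0b1111
`mask` takes the values: 0 → 1 → 3 → 7 → 15

Answer: 15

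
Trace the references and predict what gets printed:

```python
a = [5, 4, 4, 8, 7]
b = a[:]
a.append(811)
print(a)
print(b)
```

Key concept: slice [:] creates copy.
Step by step:
`a = [5, 4, 4, 8, 7]` → a = [5, 4, 4, 8, 7]
`b = a[:]` → b = [5, 4, 4, 8, 7]
`a.append(811)` → a = [5, 4, 4, 8, 7, 811]
`print(a)` → prints [5, 4, 4, 8, 7, 811]
`print(b)` → prints [5, 4, 4, 8, 7]

Answer:
[5, 4, 4, 8, 7, 811]
[5, 4, 4, 8, 7]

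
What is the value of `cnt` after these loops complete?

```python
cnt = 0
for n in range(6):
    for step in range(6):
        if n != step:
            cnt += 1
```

6² - 6 (exclude diagonal)
`cnt` takes the values: 0 → 1 → 2 → 3 → 4 → 5 → 6 → 7 → 8 → 9 → 10 → 11 → 12 → 13 → 14 → 15 → 16 → 17 → 18 → 19 → 20 → 21 → 22 → 23 → 24 → 25 → 26 → 27 → 28 → 29 → 30

Answer: 30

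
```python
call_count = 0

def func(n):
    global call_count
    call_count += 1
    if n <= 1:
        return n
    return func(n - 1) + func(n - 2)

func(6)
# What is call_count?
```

Calls(n) = 1 + Calls(n-1) + Calls(n-2); Calls(0)=Calls(1)=1. For n=6 this gives 25.

Answer: 25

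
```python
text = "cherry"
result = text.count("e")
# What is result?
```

Trace:
`text = "cherry"` → text = 'cherry'
`result = text.count("e")` → result = 1
So result = 1

Answer: 1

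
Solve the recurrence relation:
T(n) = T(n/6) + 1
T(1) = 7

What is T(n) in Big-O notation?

Each step divides n by 6 and adds 1. After log_6(n) steps we reach T(1)=7. So T(n) = 1·log_6(n) + 7 = O(log n).

Answer: O(log n)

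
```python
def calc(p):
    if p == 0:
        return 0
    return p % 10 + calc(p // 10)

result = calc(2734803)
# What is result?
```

Sum of digits of 2734803: 3 + 0 + 8 + 4 + 3 + 7 + 2 = 27

Answer: 27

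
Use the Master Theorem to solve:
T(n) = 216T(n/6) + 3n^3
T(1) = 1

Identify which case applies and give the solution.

a=216, b=6, f(n)=3n^3. log_6(216) = 3. Since c=3 = 3, Case 2 applies: T(n) = Θ(n^log_b(a) · log n) = O(n^3 log n).

Answer: O(n^3 log n) - Case 2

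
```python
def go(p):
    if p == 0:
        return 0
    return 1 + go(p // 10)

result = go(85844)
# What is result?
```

Count of digits of 85844: 5

Answer: 5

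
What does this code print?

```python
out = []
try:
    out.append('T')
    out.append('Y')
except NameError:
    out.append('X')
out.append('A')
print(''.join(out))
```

Execution trace: 'T' (try body) → 'Y' (try body, no exception) → 'A' (after the try/except). Output: TYA

Answer: TYA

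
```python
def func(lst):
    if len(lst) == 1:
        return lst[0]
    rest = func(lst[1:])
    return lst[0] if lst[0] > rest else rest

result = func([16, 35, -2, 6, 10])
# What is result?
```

Recursive max over [16, 35, -2, 6, 10] = 35

Answer: 35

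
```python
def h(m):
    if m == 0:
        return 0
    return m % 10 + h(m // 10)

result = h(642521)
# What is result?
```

Sum of digits of 642521: 1 + 2 + 5 + 2 + 4 + 6 = 20

Answer: 20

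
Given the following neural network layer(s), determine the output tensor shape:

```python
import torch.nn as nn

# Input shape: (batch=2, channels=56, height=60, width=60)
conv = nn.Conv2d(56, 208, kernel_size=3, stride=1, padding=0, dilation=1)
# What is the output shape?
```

Input: (2, 56, 60, 60) -> Output: (2, 208, 58, 58)

Answer: (2, 208, 58, 58)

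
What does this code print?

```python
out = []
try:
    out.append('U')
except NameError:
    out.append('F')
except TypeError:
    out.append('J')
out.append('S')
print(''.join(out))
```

Execution trace: 'U' (try body, no exception) → 'S' (after the try/except). Output: US

Answer: US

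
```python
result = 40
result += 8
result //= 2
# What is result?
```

Trace:
`result = 40` → result = 40
`result += 8` → result = 48
`result //= 2` → result = 24
So result = 24

Answer: 24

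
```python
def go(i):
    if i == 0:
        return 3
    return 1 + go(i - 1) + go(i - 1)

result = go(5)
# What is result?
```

go(i) = 1 + 2·go(i-1), go(0)=3. Closed form: (3+1)·2^5 - 1 = 127.

Answer: 127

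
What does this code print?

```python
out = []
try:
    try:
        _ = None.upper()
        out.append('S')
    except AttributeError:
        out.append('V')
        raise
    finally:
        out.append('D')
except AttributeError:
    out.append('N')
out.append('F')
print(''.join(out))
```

Execution trace: 'V' (except AttributeError) → 'D' (finally) → 'N' (outer except AttributeError) → 'F' (after the try/except). Output: VDNF

Answer: VDNF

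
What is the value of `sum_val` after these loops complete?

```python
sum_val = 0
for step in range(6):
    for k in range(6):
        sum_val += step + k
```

Sum of all step+k for step,k in 6x6
`sum_val` takes the values: 0 → 1 → 3 → 6 → 10 → 15 → 16 → 18 → 21 → 25 → 30 → 36 → 38 → 41 → 45 → 50 → 56 → 63 → 66 → 70 → 75 → 81 → 88 → 96 → 100 → 105 → 111 → 118 → 126 → 135 → 140 → 146 → 153 → 161 → 170 → 180

Answer: 180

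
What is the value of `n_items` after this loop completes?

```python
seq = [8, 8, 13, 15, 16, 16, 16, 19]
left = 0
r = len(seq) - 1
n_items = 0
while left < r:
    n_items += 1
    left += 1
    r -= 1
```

Iterations until pointers meet (list length 8)
`n_items` takes the values: 0 → 1 → 2 → 3 → 4

Answer: 4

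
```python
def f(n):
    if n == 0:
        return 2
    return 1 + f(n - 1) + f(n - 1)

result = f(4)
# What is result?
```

f(n) = 1 + 2·f(n-1), f(0)=2. Closed form: (2+1)·2^4 - 1 = 47.

Answer: 47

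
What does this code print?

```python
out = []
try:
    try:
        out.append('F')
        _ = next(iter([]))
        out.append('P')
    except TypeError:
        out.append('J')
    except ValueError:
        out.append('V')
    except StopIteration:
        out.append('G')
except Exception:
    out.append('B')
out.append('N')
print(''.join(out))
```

Execution trace: 'F' (inner try body) → 'G' (inner except StopIteration) → 'N' (after the try/except). Output: FGN

Answer: FGN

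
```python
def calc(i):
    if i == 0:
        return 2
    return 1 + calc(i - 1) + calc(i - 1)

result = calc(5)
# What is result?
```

calc(i) = 1 + 2·calc(i-1), calc(0)=2. Closed form: (2+1)·2^5 - 1 = 95.

Answer: 95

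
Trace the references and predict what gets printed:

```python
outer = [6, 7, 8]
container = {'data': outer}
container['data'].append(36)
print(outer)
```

Key concept: dict holds reference to list.
Step by step:
`outer = [6, 7, 8]` → outer = [6, 7, 8]
`container = {'data': outer}` → container = {'data': [6, 7, 8]}
`container['data'].append(36)` → outer = [6, 7, 8, 36]; container = {'data': [6, 7, 8, 36]}
`print(outer)` → prints [6, 7, 8, 36]

Answer: [6, 7, 8, 36]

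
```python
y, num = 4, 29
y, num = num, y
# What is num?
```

Trace:
`y, num = 4, 29` → y = 4; num = 29
`y, num = num, y` → y = 29; num = 4
So num = 4

Answer: 4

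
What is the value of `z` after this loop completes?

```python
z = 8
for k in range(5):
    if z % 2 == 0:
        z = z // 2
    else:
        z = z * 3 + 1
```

Collatz-style transformation from 8
`z` takes the values: 8 → 4 → 2 → 1 → 4 → 2

Answer: 2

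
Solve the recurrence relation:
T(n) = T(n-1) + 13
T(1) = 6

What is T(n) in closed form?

Unrolling: T(n) = T(1) + 13·(n-1) = 6 + 13(n-1) = 13n - 7.

Answer: T(n) = 13n - 7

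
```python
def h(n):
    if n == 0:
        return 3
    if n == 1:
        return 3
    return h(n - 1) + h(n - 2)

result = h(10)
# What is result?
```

Build up from base cases: h(0)=3, h(1)=3, h(2)=6, h(3)=9, h(4)=15, h(5)=24, h(6)=39, ..., h(10)=267

Answer: 267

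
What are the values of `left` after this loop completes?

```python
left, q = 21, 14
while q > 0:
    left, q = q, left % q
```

GCD of 21 and 14
`left` takes the values: 21 → 14 → 7

Answer: 7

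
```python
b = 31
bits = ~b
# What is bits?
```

Trace:
`b = 31` → b = 31
`bits = ~b` → bits = -32
So bits = -32

Answer: -32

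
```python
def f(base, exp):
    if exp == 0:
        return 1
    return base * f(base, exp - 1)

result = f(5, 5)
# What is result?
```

f(5, 5) = 5 * 5 * 5 * 5 * 5 = 3125

Answer: 3125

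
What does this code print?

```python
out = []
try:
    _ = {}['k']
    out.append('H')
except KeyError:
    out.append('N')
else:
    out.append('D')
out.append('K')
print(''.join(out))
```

Execution trace: 'N' (except KeyError) → 'K' (after the try/except). Output: NK

Answer: NK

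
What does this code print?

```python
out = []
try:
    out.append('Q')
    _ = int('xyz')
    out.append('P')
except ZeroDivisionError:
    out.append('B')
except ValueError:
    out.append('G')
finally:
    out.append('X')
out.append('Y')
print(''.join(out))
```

Execution trace: 'Q' (try body) → 'G' (except ValueError) → 'X' (finally) → 'Y' (after the try/except). Output: QGXY

Answer: QGXY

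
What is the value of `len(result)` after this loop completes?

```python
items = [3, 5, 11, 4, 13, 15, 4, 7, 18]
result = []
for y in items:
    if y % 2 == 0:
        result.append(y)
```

Count even numbers in [3, 5, 11, 4, 13, 15, 4, 7, 18]
`result` takes the values: [] → [4] → [4, 4] → [4, 4, 18]
So `len(result)` = 3

Answer: 3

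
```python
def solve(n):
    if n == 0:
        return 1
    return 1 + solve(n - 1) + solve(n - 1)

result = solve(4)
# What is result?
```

solve(n) = 1 + 2·solve(n-1), solve(0)=1. Closed form: (1+1)·2^4 - 1 = 31.

Answer: 31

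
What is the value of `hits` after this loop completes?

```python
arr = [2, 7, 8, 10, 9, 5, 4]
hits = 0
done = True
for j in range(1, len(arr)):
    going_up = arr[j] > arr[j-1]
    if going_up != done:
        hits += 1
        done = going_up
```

Count direction changes in [2, 7, 8, 10, 9, 5, 4]
`hits` takes the values: 0 → 1

Answer: 1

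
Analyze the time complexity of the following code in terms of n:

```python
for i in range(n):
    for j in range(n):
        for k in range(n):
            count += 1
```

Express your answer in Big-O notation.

This is Triple nested loop. Time complexity: O(n³).

Answer: O(n³)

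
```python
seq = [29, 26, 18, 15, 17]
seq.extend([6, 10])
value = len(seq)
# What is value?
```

Trace:
`seq = [29, 26, 18, 15, 17]` → seq = [29, 26, 18, 15, 17]
`seq.extend([6, 10])` → seq = [29, 26, 18, 15, 17, 6, 10]
`value = len(seq)` → value = 7
So value = 7

Answer: 7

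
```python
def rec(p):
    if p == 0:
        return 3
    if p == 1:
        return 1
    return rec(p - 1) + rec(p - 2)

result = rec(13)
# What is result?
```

Build up from base cases: rec(0)=3, rec(1)=1, rec(2)=4, rec(3)=5, rec(4)=9, rec(5)=14, rec(6)=23, ..., rec(13)=665

Answer: 665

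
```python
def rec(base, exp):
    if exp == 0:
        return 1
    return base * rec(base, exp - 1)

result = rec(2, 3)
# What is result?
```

rec(2, 3) = 2 * 2 * 2 = 8

Answer: 8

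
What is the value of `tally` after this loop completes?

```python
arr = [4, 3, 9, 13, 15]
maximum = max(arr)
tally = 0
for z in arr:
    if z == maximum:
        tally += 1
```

Count of max value 15 in [4, 3, 9, 13, 15]
`tally` takes the values: 0 → 1

Answer: 1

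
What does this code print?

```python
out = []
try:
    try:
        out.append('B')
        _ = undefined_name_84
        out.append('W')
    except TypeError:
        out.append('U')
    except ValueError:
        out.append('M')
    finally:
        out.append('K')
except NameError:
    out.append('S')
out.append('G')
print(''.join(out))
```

Execution trace: 'B' (try body) → 'K' (finally) → 'S' (outer except NameError) → 'G' (after the try/except). Output: BKSG

Answer: BKSG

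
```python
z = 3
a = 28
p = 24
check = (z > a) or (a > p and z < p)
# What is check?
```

Trace:
`z = 3` → z = 3
`a = 28` → a = 28
`p = 24` → p = 24
`check = (z > a) or (a > p and z < p)` → check = True
So check = True

Answer: True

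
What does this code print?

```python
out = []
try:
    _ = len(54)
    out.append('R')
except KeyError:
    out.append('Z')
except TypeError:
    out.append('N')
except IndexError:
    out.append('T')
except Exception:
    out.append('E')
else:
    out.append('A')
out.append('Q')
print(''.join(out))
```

Execution trace: 'N' (except TypeError) → 'Q' (after the try/except). Output: NQ

Answer: NQ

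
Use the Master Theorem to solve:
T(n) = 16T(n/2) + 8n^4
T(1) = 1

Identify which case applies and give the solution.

a=16, b=2, f(n)=8n^4. log_2(16) = 4. Since c=4 = 4, Case 2 applies: T(n) = Θ(n^log_b(a) · log n) = O(n^4 log n).

Answer: O(n^4 log n) - Case 2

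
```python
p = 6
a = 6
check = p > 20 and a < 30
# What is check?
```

Trace:
`p = 6` → p = 6
`a = 6` → a = 6
`check = p > 20 and a < 30` → check = False
So check = False

Answer: False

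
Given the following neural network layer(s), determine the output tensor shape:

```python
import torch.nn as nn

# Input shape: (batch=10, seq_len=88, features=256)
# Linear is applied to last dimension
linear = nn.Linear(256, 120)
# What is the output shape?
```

Input: (10, 88, 256) -> Output: (10, 88, 120)

Answer: (10, 88, 120)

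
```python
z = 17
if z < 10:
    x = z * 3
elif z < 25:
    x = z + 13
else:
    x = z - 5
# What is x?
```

Trace:
`z = 17` → z = 17
`if z < 10: ...` → z < 10 is False, z < 25 is True → x = 30
So x = 30

Answer: 30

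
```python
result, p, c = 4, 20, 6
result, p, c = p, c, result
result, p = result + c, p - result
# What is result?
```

Trace:
`result, p, c = 4, 20, 6` → result = 4; p = 20; c = 6
`result, p, c = p, c, result` → result = 20; p = 6; c = 4
`result, p = result + c, p - result` → result = 24; p = -14
So result = 24

Answer: 24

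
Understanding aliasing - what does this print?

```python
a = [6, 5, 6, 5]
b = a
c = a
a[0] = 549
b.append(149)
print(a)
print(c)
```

Key concept: multiple aliases.
Step by step:
`a = [6, 5, 6, 5]` → a = [6, 5, 6, 5]
`b = a` → b = [6, 5, 6, 5] (same object as a)
`c = a` → c = [6, 5, 6, 5] (same object as a, b)
`a[0] = 549` → a = [549, 5, 6, 5] (same object as b, c); b = [549, 5, 6, 5] (same object as a, c); c = [549, 5, 6, 5] (same object as a, b)
`b.append(149)` → a = [549, 5, 6, 5, 149] (same object as b, c); b = [549, 5, 6, 5, 149] (same object as a, c); c = [549, 5, 6, 5, 149] (same object as a, b)
`print(a)` → prints [549, 5, 6, 5, 149]
`print(c)` → prints [549, 5, 6, 5, 149]

Answer:
[549, 5, 6, 5, 149]
[549, 5, 6, 5, 149]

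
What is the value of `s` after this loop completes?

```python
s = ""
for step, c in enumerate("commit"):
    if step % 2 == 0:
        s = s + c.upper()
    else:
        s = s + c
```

Uppercase even positions in 'commit'
`s` takes the values: "" → "C" → "Co" → "CoM" → "CoMm" → "CoMmI" → "CoMmIt"

Answer: "CoMmIt"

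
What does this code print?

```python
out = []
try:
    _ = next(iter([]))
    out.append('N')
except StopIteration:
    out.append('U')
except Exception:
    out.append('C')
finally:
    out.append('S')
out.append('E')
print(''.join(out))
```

Execution trace: 'U' (except StopIteration) → 'S' (finally) → 'E' (after the try/except). Output: USE

Answer: USE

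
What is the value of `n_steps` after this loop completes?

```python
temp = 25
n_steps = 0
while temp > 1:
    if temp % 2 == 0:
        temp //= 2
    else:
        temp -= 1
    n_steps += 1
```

Steps to reduce 25 to 1
`n_steps` takes the values: 0 → 1 → 2 → 3 → 4 → 5 → 6

Answer: 6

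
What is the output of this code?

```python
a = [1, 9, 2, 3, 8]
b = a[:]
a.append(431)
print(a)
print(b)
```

Key concept: slice [:] creates copy.
Step by step:
`a = [1, 9, 2, 3, 8]` → a = [1, 9, 2, 3, 8]
`b = a[:]` → b = [1, 9, 2, 3, 8]
`a.append(431)` → a = [1, 9, 2, 3, 8, 431]
`print(a)` → prints [1, 9, 2, 3, 8, 431]
`print(b)` → prints [1, 9, 2, 3, 8]

Answer:
[1, 9, 2, 3, 8, 431]
[1, 9, 2, 3, 8]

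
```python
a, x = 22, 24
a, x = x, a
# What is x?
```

Trace:
`a, x = 22, 24` → a = 22; x = 24
`a, x = x, a` → a = 24; x = 22
So x = 22

Answer: 22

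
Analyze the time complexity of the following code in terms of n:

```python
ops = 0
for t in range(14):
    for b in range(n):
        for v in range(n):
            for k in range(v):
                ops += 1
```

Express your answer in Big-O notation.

Each loop level contributes: 1 × n × n × n. Multiplying the contributions gives O(n^3).

Answer: O(n^3)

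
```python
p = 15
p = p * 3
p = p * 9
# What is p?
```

Trace:
`p = 15` → p = 15
`p = p * 3` → p = 45
`p = p * 9` → p = 405
So p = 405

Answer: 405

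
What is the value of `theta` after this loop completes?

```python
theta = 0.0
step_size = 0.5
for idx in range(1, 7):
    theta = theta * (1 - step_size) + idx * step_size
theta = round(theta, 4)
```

Moving average with lr=0.5
`theta` takes the values: 0.0 → 0.5 → 1.25 → 2.125 → 3.0625 → 4.03125 → 5.015625 → 5.0156

Answer: 5.0156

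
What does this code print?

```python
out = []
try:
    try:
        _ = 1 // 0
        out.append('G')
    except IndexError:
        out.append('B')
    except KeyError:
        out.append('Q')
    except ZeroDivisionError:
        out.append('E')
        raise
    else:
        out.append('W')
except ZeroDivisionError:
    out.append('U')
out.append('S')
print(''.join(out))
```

Execution trace: 'E' (inner except ZeroDivisionError) → 'U' (outer except ZeroDivisionError) → 'S' (after the try/except). Output: EUS

Answer: EUS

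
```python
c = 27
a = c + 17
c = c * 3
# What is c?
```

Trace:
`c = 27` → c = 27
`a = c + 17` → a = 44
`c = c * 3` → c = 81
So c = 81

Answer: 81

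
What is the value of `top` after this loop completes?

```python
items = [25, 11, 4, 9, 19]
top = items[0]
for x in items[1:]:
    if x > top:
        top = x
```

Maximum of [25, 11, 4, 9, 19]
`top` takes the values: 25

Answer: 25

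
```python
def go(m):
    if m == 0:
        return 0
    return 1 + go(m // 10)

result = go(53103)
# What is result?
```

Count of digits of 53103: 5

Answer: 5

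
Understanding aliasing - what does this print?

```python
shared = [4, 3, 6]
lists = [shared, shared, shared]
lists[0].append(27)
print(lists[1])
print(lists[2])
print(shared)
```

Key concept: list of same reference.
Step by step:
`shared = [4, 3, 6]` → shared = [4, 3, 6]
`lists = [shared, shared, shared]` → lists = [[4, 3, 6], [4, 3, 6], [4, 3, 6]]
`lists[0].append(27)` → shared = [4, 3, 6, 27]; lists = [[4, 3, 6, 27], [4, 3, 6, 27], [4, 3, 6, 27]]
`print(lists[1])` → prints [4, 3, 6, 27]
`print(lists[2])` → prints [4, 3, 6, 27]
`print(shared)` → prints [4, 3, 6, 27]

Answer:
[4, 3, 6, 27]
[4, 3, 6, 27]
[4, 3, 6, 27]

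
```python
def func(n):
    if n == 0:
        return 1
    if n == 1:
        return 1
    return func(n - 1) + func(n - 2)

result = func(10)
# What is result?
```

Build up from base cases: func(0)=1, func(1)=1, func(2)=2, func(3)=3, func(4)=5, func(5)=8, func(6)=13, ..., func(10)=89

Answer: 89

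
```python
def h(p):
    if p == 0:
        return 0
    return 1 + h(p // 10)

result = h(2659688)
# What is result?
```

Count of digits of 2659688: 7

Answer: 7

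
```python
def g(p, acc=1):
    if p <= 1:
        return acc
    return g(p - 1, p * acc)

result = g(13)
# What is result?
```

Accumulator trace (n, acc): (13, 1) -> (12, 13) -> (11, 156) -> (10, 1716) -> (9, 17160) -> (8, 154440) -> (7, 1235520) -> (6, 8648640) -> (5, 51891840) -> (4, 259459200) -> (3, 1037836800) -> (2, 3113510400) -> (1, 6227020800) -> return 6227020800

Answer: 6227020800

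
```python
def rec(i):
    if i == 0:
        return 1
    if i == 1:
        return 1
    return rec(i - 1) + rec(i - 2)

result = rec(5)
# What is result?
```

Build up from base cases: rec(0)=1, rec(1)=1, rec(2)=2, rec(3)=3, rec(4)=5, rec(5)=8

Answer: 8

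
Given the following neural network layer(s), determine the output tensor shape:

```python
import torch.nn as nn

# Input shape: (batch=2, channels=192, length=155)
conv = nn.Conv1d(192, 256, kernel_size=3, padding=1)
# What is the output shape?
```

Input: (2, 192, 155) -> Output: (2, 256, 155)

Answer: (2, 256, 155)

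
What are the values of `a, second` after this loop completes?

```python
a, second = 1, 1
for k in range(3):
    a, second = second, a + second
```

Fibonacci: after 3 iterations
`a, second` takes the values: (1, 1) → (1, 2) → (2, 3) → (3, 5)

Answer: 3, 5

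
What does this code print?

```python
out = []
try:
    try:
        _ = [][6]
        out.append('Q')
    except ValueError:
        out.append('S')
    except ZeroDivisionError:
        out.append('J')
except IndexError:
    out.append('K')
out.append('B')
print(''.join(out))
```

Execution trace: 'K' (outer except IndexError) → 'B' (after the try/except). Output: KB

Answer: KB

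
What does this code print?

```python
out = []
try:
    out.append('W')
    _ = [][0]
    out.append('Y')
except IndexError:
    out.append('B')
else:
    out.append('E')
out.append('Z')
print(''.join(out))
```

Execution trace: 'W' (try body) → 'B' (except IndexError) → 'Z' (after the try/except). Output: WBZ

Answer: WBZ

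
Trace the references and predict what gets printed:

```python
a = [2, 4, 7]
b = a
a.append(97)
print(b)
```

Key concept: basic list aliasing.
Step by step:
`a = [2, 4, 7]` → a = [2, 4, 7]
`b = a` → b = [2, 4, 7] (same object as a)
`a.append(97)` → a = [2, 4, 7, 97] (same object as b); b = [2, 4, 7, 97] (same object as a)
`print(b)` → prints [2, 4, 7, 97]

Answer: [2, 4, 7, 97]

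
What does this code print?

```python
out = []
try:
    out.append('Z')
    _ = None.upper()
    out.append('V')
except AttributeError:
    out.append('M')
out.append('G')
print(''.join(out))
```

Execution trace: 'Z' (try body) → 'M' (except AttributeError) → 'G' (after the try/except). Output: ZMG

Answer: ZMG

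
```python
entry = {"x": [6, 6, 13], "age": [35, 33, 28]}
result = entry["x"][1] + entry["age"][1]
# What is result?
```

Trace:
`entry = {"x": [6, 6, 13], "age": [35, 33, 28]}` → entry = {'x': [6, 6, 13], 'age': [35, 33, 28]}
`result = entry["x"][1] + entry["age"][1]` → result = 39
So result = 39

Answer: 39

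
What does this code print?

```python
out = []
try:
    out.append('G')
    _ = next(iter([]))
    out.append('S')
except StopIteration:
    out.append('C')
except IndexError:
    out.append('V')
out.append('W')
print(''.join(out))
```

Execution trace: 'G' (try body) → 'C' (except StopIteration) → 'W' (after the try/except). Output: GCW

Answer: GCW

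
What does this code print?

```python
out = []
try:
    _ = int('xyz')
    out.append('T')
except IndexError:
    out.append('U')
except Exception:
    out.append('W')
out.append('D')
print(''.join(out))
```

Execution trace: 'W' (except Exception) → 'D' (after the try/except). Output: WD

Answer: WD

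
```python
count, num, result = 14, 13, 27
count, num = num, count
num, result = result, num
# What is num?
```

Trace:
`count, num, result = 14, 13, 27` → count = 14; num = 13; result = 27
`count, num = num, count` → count = 13; num = 14
`num, result = result, num` → num = 27; result = 14
So num = 27

Answer: 27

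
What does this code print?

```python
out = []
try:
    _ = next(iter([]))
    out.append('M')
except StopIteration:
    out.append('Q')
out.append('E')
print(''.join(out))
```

Execution trace: 'Q' (except StopIteration) → 'E' (after the try/except). Output: QE

Answer: QE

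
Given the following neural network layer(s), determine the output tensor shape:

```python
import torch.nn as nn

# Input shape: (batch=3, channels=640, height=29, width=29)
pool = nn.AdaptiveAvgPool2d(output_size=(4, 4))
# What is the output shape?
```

Input: (3, 640, 29, 29) -> Output: (3, 640, 4, 4)

Answer: (3, 640, 4, 4)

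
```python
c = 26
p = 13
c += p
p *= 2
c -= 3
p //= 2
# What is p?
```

Trace:
`c = 26` → c = 26
`p = 13` → p = 13
`c += p` → c = 39
`p *= 2` → p = 26
`c -= 3` → c = 36
`p //= 2` → p = 13
So p = 13

Answer: 13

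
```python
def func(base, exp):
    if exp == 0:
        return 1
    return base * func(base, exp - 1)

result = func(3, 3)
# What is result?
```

func(3, 3) = 3 * 3 * 3 = 27

Answer: 27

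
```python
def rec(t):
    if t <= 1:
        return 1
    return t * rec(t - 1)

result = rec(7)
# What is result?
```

rec(7) = 7 * 6 * 5 * 4 * 3 * 2 * 1 = 5040

Answer: 5040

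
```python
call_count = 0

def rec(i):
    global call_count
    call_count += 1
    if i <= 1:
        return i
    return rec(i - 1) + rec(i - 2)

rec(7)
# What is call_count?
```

Calls(i) = 1 + Calls(i-1) + Calls(i-2); Calls(0)=Calls(1)=1. For i=7 this gives 41.

Answer: 41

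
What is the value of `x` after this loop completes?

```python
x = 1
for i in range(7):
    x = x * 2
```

Multiply by 2, 7 times: 1 * 2^7 = 128
`x` takes the values: 1 → 2 → 4 → 8 → 16 → 32 → 64 → 128

Answer: 128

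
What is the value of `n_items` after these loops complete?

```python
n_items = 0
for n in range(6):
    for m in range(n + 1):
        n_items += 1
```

Triangle: 1 + 2 + ... + 6
`n_items` takes the values: 0 → 1 → 2 → 3 → 4 → 5 → 6 → 7 → 8 → 9 → 10 → 11 → 12 → 13 → 14 → 15 → 16 → 17 → 18 → 19 → 20 → 21

Answer: 21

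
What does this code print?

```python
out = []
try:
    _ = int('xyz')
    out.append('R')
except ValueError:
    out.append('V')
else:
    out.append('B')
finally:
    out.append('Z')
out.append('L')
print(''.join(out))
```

Execution trace: 'V' (except ValueError) → 'Z' (finally) → 'L' (after the try/except). Output: VZL

Answer: VZL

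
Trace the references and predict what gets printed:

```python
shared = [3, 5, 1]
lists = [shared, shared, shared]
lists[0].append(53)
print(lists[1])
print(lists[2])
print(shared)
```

Key concept: list of same reference.
Step by step:
`shared = [3, 5, 1]` → shared = [3, 5, 1]
`lists = [shared, shared, shared]` → lists = [[3, 5, 1], [3, 5, 1], [3, 5, 1]]
`lists[0].append(53)` → shared = [3, 5, 1, 53]; lists = [[3, 5, 1, 53], [3, 5, 1, 53], [3, 5, 1, 53]]
`print(lists[1])` → prints [3, 5, 1, 53]
`print(lists[2])` → prints [3, 5, 1, 53]
`print(shared)` → prints [3, 5, 1, 53]

Answer:
[3, 5, 1, 53]
[3, 5, 1, 53]
[3, 5, 1, 53]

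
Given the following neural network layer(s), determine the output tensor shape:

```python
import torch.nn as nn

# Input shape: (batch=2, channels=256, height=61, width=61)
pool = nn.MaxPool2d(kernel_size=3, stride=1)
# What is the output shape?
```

Input: (2, 256, 61, 61) -> Output: (2, 256, 59, 59)

Answer: (2, 256, 59, 59)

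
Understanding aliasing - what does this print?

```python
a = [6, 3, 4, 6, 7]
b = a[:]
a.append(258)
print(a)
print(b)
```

Key concept: slice [:] creates copy.
Step by step:
`a = [6, 3, 4, 6, 7]` → a = [6, 3, 4, 6, 7]
`b = a[:]` → b = [6, 3, 4, 6, 7]
`a.append(258)` → a = [6, 3, 4, 6, 7, 258]
`print(a)` → prints [6, 3, 4, 6, 7, 258]
`print(b)` → prints [6, 3, 4, 6, 7]

Answer:
[6, 3, 4, 6, 7, 258]
[6, 3, 4, 6, 7]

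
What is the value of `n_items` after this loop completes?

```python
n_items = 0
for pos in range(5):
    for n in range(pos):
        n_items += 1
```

Triangle number: 0+1+2+...+4
`n_items` takes the values: 0 → 1 → 2 → 3 → 4 → 5 → 6 → 7 → 8 → 9 → 10

Answer: 10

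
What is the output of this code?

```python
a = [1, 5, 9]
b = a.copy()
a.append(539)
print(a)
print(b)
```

Key concept: list.copy() creates independent copy.
Step by step:
`a = [1, 5, 9]` → a = [1, 5, 9]
`b = a.copy()` → b = [1, 5, 9]
`a.append(539)` → a = [1, 5, 9, 539]
`print(a)` → prints [1, 5, 9, 539]
`print(b)` → prints [1, 5, 9]

Answer:
[1, 5, 9, 539]
[1, 5, 9]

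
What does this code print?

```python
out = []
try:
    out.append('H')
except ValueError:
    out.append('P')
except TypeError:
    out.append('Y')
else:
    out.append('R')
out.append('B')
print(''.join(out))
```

Execution trace: 'H' (try body, no exception) → 'R' (else) → 'B' (after the try/except). Output: HRB

Answer: HRB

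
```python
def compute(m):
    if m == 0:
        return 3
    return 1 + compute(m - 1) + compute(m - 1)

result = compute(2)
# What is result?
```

compute(m) = 1 + 2·compute(m-1), compute(0)=3. Closed form: (3+1)·2^2 - 1 = 15.

Answer: 15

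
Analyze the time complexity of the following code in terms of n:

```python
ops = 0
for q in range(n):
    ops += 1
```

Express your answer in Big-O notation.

Each loop level contributes: n. Multiplying the contributions gives O(n).

Answer: O(n)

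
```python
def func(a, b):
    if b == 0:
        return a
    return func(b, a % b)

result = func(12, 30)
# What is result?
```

func(12, 30) -> func(30, 12) -> func(12, 6) -> func(6, 0) -> 6

Answer: 6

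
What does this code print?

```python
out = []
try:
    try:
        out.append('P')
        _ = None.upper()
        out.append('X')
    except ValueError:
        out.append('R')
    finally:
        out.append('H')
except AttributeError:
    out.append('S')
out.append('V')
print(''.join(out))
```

Execution trace: 'P' (try body) → 'H' (finally) → 'S' (outer except AttributeError) → 'V' (after the try/except). Output: PHSV

Answer: PHSV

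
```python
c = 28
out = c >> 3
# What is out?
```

Trace:
`c = 28` → c = 28
`out = c >> 3` → out = 3
So out = 3

Answer: 3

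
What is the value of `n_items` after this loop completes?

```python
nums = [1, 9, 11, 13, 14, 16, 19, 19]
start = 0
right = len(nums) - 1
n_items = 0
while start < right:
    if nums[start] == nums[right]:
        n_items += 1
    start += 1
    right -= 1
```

Count matching pairs from ends
`n_items` takes the values: 0

Answer: 0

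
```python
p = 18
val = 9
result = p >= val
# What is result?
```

Trace:
`p = 18` → p = 18
`val = 9` → val = 9
`result = p >= val` → result = True
So result = True

Answer: True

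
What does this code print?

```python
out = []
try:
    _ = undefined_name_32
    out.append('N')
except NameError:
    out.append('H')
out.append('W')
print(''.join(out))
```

Execution trace: 'H' (except NameError) → 'W' (after the try/except). Output: HW

Answer: HW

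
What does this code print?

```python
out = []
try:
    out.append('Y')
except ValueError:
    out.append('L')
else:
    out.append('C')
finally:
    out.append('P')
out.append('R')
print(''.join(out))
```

Execution trace: 'Y' (try body, no exception) → 'C' (else) → 'P' (finally) → 'R' (after the try/except). Output: YCPR

Answer: YCPR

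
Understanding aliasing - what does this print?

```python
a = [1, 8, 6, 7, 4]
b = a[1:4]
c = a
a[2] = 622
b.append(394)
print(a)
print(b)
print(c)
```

Key concept: slice vs alias.
Step by step:
`a = [1, 8, 6, 7, 4]` → a = [1, 8, 6, 7, 4]
`b = a[1:4]` → b = [8, 6, 7]
`c = a` → c = [1, 8, 6, 7, 4] (same object as a)
`a[2] = 622` → a = [1, 8, 622, 7, 4] (same object as c); c = [1, 8, 622, 7, 4] (same object as a)
`b.append(394)` → b = [8, 6, 7, 394]
`print(a)` → prints [1, 8, 622, 7, 4]
`print(b)` → prints [8, 6, 7, 394]
`print(c)` → prints [1, 8, 622, 7, 4]

Answer:
[1, 8, 622, 7, 4]
[8, 6, 7, 394]
[1, 8, 622, 7, 4]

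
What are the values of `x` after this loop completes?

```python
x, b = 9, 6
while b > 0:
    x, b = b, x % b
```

GCD of 9 and 6
`x` takes the values: 9 → 6 → 3

Answer: 3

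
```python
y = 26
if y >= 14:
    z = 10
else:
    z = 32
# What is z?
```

Trace:
`y = 26` → y = 26
`if y >= 14: ...` → y >= 14 is True → z = 10
So z = 10

Answer: 10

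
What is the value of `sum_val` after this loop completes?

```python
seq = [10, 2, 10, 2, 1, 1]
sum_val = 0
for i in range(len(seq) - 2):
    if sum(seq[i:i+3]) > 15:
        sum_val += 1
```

Count windows with sum > 15
`sum_val` takes the values: 0 → 1

Answer: 1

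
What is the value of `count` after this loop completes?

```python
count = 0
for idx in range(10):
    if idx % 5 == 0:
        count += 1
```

Count numbers divisible by 5 in range(10)
`count` takes the values: 0 → 1 → 2

Answer: 2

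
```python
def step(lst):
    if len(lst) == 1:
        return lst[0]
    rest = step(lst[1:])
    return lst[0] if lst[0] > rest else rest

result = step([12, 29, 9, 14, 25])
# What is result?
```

Recursive max over [12, 29, 9, 14, 25] = 29

Answer: 29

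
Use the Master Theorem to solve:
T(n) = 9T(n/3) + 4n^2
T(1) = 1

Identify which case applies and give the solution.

a=9, b=3, f(n)=4n^2. log_3(9) = 2. Since c=2 = 2, Case 2 applies: T(n) = Θ(n^log_b(a) · log n) = O(n^2 log n).

Answer: O(n^2 log n) - Case 2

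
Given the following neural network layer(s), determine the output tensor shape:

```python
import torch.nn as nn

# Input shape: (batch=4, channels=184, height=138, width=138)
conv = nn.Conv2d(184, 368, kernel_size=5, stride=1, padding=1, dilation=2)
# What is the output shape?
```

Input: (4, 184, 138, 138) -> Output: (4, 368, 132, 132)

Answer: (4, 368, 132, 132)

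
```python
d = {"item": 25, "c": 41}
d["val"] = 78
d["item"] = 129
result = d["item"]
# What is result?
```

Trace:
`d = {"item": 25, "c": 41}` → d = {'item': 25, 'c': 41}
`d["val"] = 78` → d = {'item': 25, 'c': 41, 'val': 78}
`d["item"] = 129` → d = {'item': 129, 'c': 41, 'val': 78}
`result = d["item"]` → result = 129
So result = 129

Answer: 129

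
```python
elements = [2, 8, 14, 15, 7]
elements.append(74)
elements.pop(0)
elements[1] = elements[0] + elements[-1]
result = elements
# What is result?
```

Trace:
`elements = [2, 8, 14, 15, 7]` → elements = [2, 8, 14, 15, 7]
`elements.append(74)` → elements = [2, 8, 14, 15, 7, 74]
`elements.pop(0)` → elements = [8, 14, 15, 7, 74]
`elements[1] = elements[0] + elements[-1]` → elements = [8, 82, 15, 7, 74]
`result = elements` → result = [8, 82, 15, 7, 74]
So result = [8, 82, 15, 7, 74]

Answer: [8, 82, 15, 7, 74]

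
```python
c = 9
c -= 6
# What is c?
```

Trace:
`c = 9` → c = 9
`c -= 6` → c = 3
So c = 3

Answer: 3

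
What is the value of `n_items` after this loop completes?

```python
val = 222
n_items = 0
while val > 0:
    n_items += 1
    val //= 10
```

Count digits by repeated division by 10
`n_items` takes the values: 0 → 1 → 2 → 3

Answer: 3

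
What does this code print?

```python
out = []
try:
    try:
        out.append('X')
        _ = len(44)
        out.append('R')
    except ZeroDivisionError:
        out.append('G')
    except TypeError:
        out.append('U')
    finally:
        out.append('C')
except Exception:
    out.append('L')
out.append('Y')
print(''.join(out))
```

Execution trace: 'X' (inner try body) → 'U' (inner except TypeError) → 'C' (inner finally) → 'Y' (after the try/except). Output: XUCY

Answer: XUCY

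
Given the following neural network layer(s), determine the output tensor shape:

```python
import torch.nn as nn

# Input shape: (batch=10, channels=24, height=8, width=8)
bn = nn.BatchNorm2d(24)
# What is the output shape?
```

Input: (10, 24, 8, 8) -> Output: (10, 24, 8, 8)

Answer: (10, 24, 8, 8)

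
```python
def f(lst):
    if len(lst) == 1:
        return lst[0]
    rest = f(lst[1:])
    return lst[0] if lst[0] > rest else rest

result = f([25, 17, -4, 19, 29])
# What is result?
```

Recursive max over [25, 17, -4, 19, 29] = 29

Answer: 29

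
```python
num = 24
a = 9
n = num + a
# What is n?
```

Trace:
`num = 24` → num = 24
`a = 9` → a = 9
`n = num + a` → n = 33
So n = 33

Answer: 33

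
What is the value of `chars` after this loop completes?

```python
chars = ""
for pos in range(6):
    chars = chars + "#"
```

Repeat '#' 6 times
`chars` takes the values: "" → "#" → "##" → "###" → "####" → "#####" → "######"

Answer: "######"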